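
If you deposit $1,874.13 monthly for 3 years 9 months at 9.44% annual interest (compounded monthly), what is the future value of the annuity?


Future value of an ordinary annuity: FV = PMT × ((1 + r)^n − 1) / r
Monthly rate r = 0.0944/12 ≈ 0.00786667, n = 45
FV = $1,874.13 × ((1 + 0.0944/12)^45 − 1) / (0.0944/12)
FV = $1,874.13 × 53.743610
FV = $100,722.51

FV = PMT × ((1+r)^n - 1)/r = $100,722.51


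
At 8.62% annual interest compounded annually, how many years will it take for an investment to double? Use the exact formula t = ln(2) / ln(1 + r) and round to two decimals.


Doubling condition: (1 + r)^t = 2
Take ln of both sides: t × ln(1 + r) = ln(2)
t = ln(2) / ln(1 + r)
t = 0.693147 / 0.082685
t = 8.38

t = ln(2) / ln(1 + r) = 8.38 years


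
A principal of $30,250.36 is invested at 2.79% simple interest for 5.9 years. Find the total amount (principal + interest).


Total amount formula: A = P(1 + rt) = P + P·r·t
Interest: I = P × r × t = $30,250.36 × 0.0279 × 5.9 = $4,979.51
A = P + I = $30,250.36 + $4,979.51 = $35,229.87

A = P + I = P(1 + rt) = $35,229.87


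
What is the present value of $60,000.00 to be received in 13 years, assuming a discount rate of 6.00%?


Present value formula: PV = FV / (1 + r)^t
PV = $60,000.00 / (1 + 0.06)^13
PV = $60,000.00 / 2.132928
PV = $28,130.34

PV = FV / (1 + r)^t = $28,130.34


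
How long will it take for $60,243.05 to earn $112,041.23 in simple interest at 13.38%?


Rearrange the simple interest formula for t:
I = P × r × t  ⇒  t = I / (P × r)
t = $112,041.23 / ($60,243.05 × 0.1338)
t = 13.9

t = I/(P×r) = 13.9 years


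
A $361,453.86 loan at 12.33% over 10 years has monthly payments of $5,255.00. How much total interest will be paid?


Total paid over the life of the loan = PMT × n.
Total paid = $5,255.00 × 120 = $630,600.00
Total interest = total paid − principal = $630,600.00 − $361,453.86 = $269,146.14

Total interest = (PMT × n) - PV = $269,146.14


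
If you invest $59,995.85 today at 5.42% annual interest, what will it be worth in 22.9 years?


Future value formula: FV = PV × (1 + r)^t
FV = $59,995.85 × (1 + 0.0542)^22.9
FV = $59,995.85 × 3.3491683
FV = $200,936.20

FV = PV × (1 + r)^t = $200,936.20


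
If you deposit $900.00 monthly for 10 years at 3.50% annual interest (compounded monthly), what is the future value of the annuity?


Future value of an ordinary annuity: FV = PMT × ((1 + r)^n − 1) / r
Monthly rate r = 0.035/12 ≈ 0.00291667, n = 120
FV = $900.00 × ((1 + 0.035/12)^120 − 1) / (0.035/12)
FV = $900.00 × 143.432510
FV = $129,089.26

FV = PMT × ((1+r)^n - 1)/r = $129,089.26


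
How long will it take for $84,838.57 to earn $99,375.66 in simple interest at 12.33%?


Rearrange the simple interest formula for t:
I = P × r × t  ⇒  t = I / (P × r)
t = $99,375.66 / ($84,838.57 × 0.1233)
t = 9.5

t = I/(P×r) = 9.5 years


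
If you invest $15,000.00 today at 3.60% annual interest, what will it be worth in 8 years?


Future value formula: FV = PV × (1 + r)^t
FV = $15,000.00 × (1 + 0.036)^8
FV = $15,000.00 × 1.327022
FV = $19,905.33

FV = PV × (1 + r)^t = $19,905.33


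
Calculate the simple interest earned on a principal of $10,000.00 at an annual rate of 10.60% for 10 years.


Simple interest formula: I = P × r × t
I = $10,000.00 × 0.106 × 10
I = $10,600.00

I = P × r × t = $10,600.00


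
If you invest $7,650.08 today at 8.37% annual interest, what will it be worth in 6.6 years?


Future value formula: FV = PV × (1 + r)^t
FV = $7,650.08 × (1 + 0.0837)^6.6
FV = $7,650.08 × 1.699808
FV = $13,003.67

FV = PV × (1 + r)^t = $13,003.67


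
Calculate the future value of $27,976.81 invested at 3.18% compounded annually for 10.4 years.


Compound interest formula: A = P(1 + r/n)^(nt)
A = $27,976.81 × (1 + 0.0318/1)^(1 × 10.4)
Growth factor: (1 + 0.0318/1)^10.4 = 1.3848204
A = $27,976.81 × 1.3848204
A = $38,742.86

A = P(1 + r/n)^(nt) = $38,742.86


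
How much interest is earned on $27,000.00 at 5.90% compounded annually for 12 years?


Compound interest earned = final amount − principal.
A = P(1 + r/n)^(nt) = $27,000.00 × (1 + 0.059/1)^(1 × 12) = $53,717.44
Interest = A − P = $53,717.44 − $27,000.00 = $26,717.44

Interest = A - P = $26,717.44


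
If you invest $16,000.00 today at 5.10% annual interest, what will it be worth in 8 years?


Future value formula: FV = PV × (1 + r)^t
FV = $16,000.00 × (1 + 0.051)^8
FV = $16,000.00 × 1.488750
FV = $23,820.00

FV = PV × (1 + r)^t = $23,820.00


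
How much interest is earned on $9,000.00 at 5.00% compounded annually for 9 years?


Compound interest earned = final amount − principal.
A = P(1 + r/n)^(nt) = $9,000.00 × (1 + 0.05/1)^(1 × 9) = $13,961.95
Interest = A − P = $13,961.95 − $9,000.00 = $4,961.95

Interest = A - P = $4,961.95


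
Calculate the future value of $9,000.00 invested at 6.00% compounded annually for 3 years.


Compound interest formula: A = P(1 + r/n)^(nt)
A = $9,000.00 × (1 + 0.06/1)^(1 × 3)
Growth factor: (1 + 0.06/1)^3 = 1.191016
A = $9,000.00 × 1.191016
A = $10,719.14

A = P(1 + r/n)^(nt) = $10,719.14


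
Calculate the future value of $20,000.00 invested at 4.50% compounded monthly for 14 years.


Compound interest formula: A = P(1 + r/n)^(nt)
A = $20,000.00 × (1 + 0.045/12)^(12 × 14)
Growth factor: (1 + 0.045/12)^168 = 1.8753995
A = $20,000.00 × 1.8753995
A = $37,507.99

A = P(1 + r/n)^(nt) = $37,507.99


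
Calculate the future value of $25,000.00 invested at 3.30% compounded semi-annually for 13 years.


Compound interest formula: A = P(1 + r/n)^(nt)
A = $25,000.00 × (1 + 0.033/2)^(2 × 13)
Growth factor: (1 + 0.033/2)^26 = 1.530354
A = $25,000.00 × 1.530354
A = $38,258.85

A = P(1 + r/n)^(nt) = $38,258.85


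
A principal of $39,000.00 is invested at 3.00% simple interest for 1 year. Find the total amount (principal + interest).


Total amount formula: A = P(1 + rt) = P + P·r·t
Interest: I = P × r × t = $39,000.00 × 0.03 × 1 = $1,170.00
A = P + I = $39,000.00 + $1,170.00 = $40,170.00

A = P + I = P(1 + rt) = $40,170.00


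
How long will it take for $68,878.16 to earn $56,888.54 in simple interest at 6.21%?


Rearrange the simple interest formula for t:
I = P × r × t  ⇒  t = I / (P × r)
t = $56,888.54 / ($68,878.16 × 0.0621)
t = 13.3

t = I/(P×r) = 13.3 years


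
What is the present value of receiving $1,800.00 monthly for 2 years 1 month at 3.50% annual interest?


Present value of an ordinary annuity: PV = PMT × (1 − (1 + r)^(−n)) / r
Monthly rate r = 0.035/12 ≈ 0.00291667, n = 25
PV = $1,800.00 × (1 − (1 + 0.035/12)^(−25)) / (0.035/12)
PV = $1,800.00 × 24.076467
PV = $43,337.64

PV = PMT × (1-(1+r)^(-n))/r = $43,337.64


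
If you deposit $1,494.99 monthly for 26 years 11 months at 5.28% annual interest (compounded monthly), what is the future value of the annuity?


Future value of an ordinary annuity: FV = PMT × ((1 + r)^n − 1) / r
Monthly rate r = 0.0528/12 = 0.0044, n = 323
FV = $1,494.99 × ((1 + 0.0528/12)^323 − 1) / (0.0528/12)
FV = $1,494.99 × 711.180709
FV = $1,063,208.05

FV = PMT × ((1+r)^n - 1)/r = $1,063,208.05


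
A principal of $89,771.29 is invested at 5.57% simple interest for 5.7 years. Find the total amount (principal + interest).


Total amount formula: A = P(1 + rt) = P + P·r·t
Interest: I = P × r × t = $89,771.29 × 0.0557 × 5.7 = $28,501.49
A = P + I = $89,771.29 + $28,501.49 = $118,272.78

A = P + I = P(1 + rt) = $118,272.78


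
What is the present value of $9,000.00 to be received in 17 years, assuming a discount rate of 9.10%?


Present value formula: PV = FV / (1 + r)^t
PV = $9,000.00 / (1 + 0.091)^17
PV = $9,000.00 / 4.395626
PV = $2,047.49

PV = FV / (1 + r)^t = $2,047.49


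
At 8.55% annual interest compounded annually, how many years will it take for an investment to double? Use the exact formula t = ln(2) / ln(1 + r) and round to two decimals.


Doubling condition: (1 + r)^t = 2
Take ln of both sides: t × ln(1 + r) = ln(2)
t = ln(2) / ln(1 + r)
t = 0.693147 / 0.082041
t = 8.45

t = ln(2) / ln(1 + r) = 8.45 years


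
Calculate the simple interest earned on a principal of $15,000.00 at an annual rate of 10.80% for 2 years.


Simple interest formula: I = P × r × t
I = $15,000.00 × 0.108 × 2
I = $3,240.00

I = P × r × t = $3,240.00


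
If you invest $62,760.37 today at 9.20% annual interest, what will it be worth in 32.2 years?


Future value formula: FV = PV × (1 + r)^t
FV = $62,760.37 × (1 + 0.092)^32.2
FV = $62,760.37 × 17.012532
FV = $1,067,712.80

FV = PV × (1 + r)^t = $1,067,712.80


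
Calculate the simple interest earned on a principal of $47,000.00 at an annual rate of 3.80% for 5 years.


Simple interest formula: I = P × r × t
I = $47,000.00 × 0.038 × 5
I = $8,930.00

I = P × r × t = $8,930.00


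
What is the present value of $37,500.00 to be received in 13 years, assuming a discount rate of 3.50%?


Present value formula: PV = FV / (1 + r)^t
PV = $37,500.00 / (1 + 0.035)^13
PV = $37,500.00 / 1.563956
PV = $23,977.66

PV = FV / (1 + r)^t = $23,977.66


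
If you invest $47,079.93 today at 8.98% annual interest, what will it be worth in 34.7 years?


Future value formula: FV = PV × (1 + r)^t
FV = $47,079.93 × (1 + 0.0898)^34.7
FV = $47,079.93 × 19.76669603
FV = $930,614.67

FV = PV × (1 + r)^t = $930,614.67


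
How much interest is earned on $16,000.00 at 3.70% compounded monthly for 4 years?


Compound interest earned = final amount − principal.
A = P(1 + r/n)^(nt) = $16,000.00 × (1 + 0.037/12)^(12 × 4) = $18,547.98
Interest = A − P = $18,547.98 − $16,000.00 = $2,547.98

Interest = A - P = $2,547.98


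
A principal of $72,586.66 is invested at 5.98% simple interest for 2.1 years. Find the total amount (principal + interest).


Total amount formula: A = P(1 + rt) = P + P·r·t
Interest: I = P × r × t = $72,586.66 × 0.0598 × 2.1 = $9,115.43
A = P + I = $72,586.66 + $9,115.43 = $81,702.09

A = P + I = P(1 + rt) = $81,702.09


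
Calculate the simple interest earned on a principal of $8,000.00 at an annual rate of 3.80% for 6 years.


Simple interest formula: I = P × r × t
I = $8,000.00 × 0.038 × 6
I = $1,824.00

I = P × r × t = $1,824.00


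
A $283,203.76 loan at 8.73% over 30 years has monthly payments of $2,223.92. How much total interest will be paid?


Total paid over the life of the loan = PMT × n.
Total paid = $2,223.92 × 360 = $800,611.20
Total interest = total paid − principal = $800,611.20 − $283,203.76 = $517,407.44

Total interest = (PMT × n) - PV = $517,407.44


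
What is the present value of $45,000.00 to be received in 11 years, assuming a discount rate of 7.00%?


Present value formula: PV = FV / (1 + r)^t
PV = $45,000.00 / (1 + 0.07)^11
PV = $45,000.00 / 2.104852
PV = $21,379.18

PV = FV / (1 + r)^t = $21,379.18


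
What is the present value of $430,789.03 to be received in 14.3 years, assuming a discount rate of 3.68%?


Present value formula: PV = FV / (1 + r)^t
PV = $430,789.03 / (1 + 0.0368)^14.3
PV = $430,789.03 / 1.6766343
PV = $256,936.79

PV = FV / (1 + r)^t = $256,936.79


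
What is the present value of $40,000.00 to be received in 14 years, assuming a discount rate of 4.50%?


Present value formula: PV = FV / (1 + r)^t
PV = $40,000.00 / (1 + 0.045)^14
PV = $40,000.00 / 1.851945
PV = $21,598.91

PV = FV / (1 + r)^t = $21,598.91


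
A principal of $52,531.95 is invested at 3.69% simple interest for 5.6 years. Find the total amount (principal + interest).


Total amount formula: A = P(1 + rt) = P + P·r·t
Interest: I = P × r × t = $52,531.95 × 0.0369 × 5.6 = $10,855.20
A = P + I = $52,531.95 + $10,855.20 = $63,387.15

A = P + I = P(1 + rt) = $63,387.15


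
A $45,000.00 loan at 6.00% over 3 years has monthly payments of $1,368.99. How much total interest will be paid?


Total paid over the life of the loan = PMT × n.
Total paid = $1,368.99 × 36 = $49,283.64
Total interest = total paid − principal = $49,283.64 − $45,000.00 = $4,283.64

Total interest = (PMT × n) - PV = $4,283.64


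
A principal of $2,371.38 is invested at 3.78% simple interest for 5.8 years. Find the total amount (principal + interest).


Total amount formula: A = P(1 + rt) = P + P·r·t
Interest: I = P × r × t = $2,371.38 × 0.0378 × 5.8 = $519.90
A = P + I = $2,371.38 + $519.90 = $2,891.28

A = P + I = P(1 + rt) = $2,891.28


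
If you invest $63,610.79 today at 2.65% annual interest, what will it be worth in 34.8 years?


Future value formula: FV = PV × (1 + r)^t
FV = $63,610.79 × (1 + 0.0265)^34.8
FV = $63,610.79 × 2.484801
FV = $158,060.15

FV = PV × (1 + r)^t = $158,060.15


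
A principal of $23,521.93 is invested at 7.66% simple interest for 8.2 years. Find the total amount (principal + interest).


Total amount formula: A = P(1 + rt) = P + P·r·t
Interest: I = P × r × t = $23,521.93 × 0.0766 × 8.2 = $14,774.59
A = P + I = $23,521.93 + $14,774.59 = $38,296.52

A = P + I = P(1 + rt) = $38,296.52


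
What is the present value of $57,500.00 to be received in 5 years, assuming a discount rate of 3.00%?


Present value formula: PV = FV / (1 + r)^t
PV = $57,500.00 / (1 + 0.03)^5
PV = $57,500.00 / 1.159274
PV = $49,600.01

PV = FV / (1 + r)^t = $49,600.01


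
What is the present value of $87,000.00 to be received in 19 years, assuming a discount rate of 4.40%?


Present value formula: PV = FV / (1 + r)^t
PV = $87,000.00 / (1 + 0.044)^19
PV = $87,000.00 / 2.266259
PV = $38,389.26

PV = FV / (1 + r)^t = $38,389.26


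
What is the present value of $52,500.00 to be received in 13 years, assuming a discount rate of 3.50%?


Present value formula: PV = FV / (1 + r)^t
PV = $52,500.00 / (1 + 0.035)^13
PV = $52,500.00 / 1.563956
PV = $33,568.72

PV = FV / (1 + r)^t = $33,568.72


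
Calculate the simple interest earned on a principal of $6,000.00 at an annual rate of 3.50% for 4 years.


Simple interest formula: I = P × r × t
I = $6,000.00 × 0.035 × 4
I = $840.00

I = P × r × t = $840.00


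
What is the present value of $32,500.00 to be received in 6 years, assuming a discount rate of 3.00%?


Present value formula: PV = FV / (1 + r)^t
PV = $32,500.00 / (1 + 0.03)^6
PV = $32,500.00 / 1.1940523
PV = $27,218.24

PV = FV / (1 + r)^t = $27,218.24


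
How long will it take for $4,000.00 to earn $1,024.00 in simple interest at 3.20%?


Rearrange the simple interest formula for t:
I = P × r × t  ⇒  t = I / (P × r)
t = $1,024.00 / ($4,000.00 × 0.032)
t = 8

t = I/(P×r) = 8 years


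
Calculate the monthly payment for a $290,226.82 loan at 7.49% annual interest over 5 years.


Loan payment formula: PMT = PV × r / (1 − (1 + r)^(−n))
Monthly rate r = 0.0749/12 ≈ 0.00624167, n = 60 months
Denominator: 1 − (1 + 0.0749/12)^(−60) = 0.311566
PMT = $290,226.82 × (0.0749/12) / 0.311566
PMT = $5,814.17 per month

PMT = PV × r / (1-(1+r)^(-n)) = $5,814.17/month


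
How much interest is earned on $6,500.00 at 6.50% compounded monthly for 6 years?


Compound interest earned = final amount − principal.
A = P(1 + r/n)^(nt) = $6,500.00 × (1 + 0.065/12)^(12 × 6) = $9,590.28
Interest = A − P = $9,590.28 − $6,500.00 = $3,090.28

Interest = A - P = $3,090.28


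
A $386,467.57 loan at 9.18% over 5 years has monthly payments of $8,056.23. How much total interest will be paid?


Total paid over the life of the loan = PMT × n.
Total paid = $8,056.23 × 60 = $483,373.80
Total interest = total paid − principal = $483,373.80 − $386,467.57 = $96,906.23

Total interest = (PMT × n) - PV = $96,906.23


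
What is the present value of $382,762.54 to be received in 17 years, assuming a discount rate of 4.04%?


Present value formula: PV = FV / (1 + r)^t
PV = $382,762.54 / (1 + 0.0404)^17
PV = $382,762.54 / 1.960676
PV = $195,219.68

PV = FV / (1 + r)^t = $195,219.68


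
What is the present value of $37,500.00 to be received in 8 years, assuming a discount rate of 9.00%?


Present value formula: PV = FV / (1 + r)^t
PV = $37,500.00 / (1 + 0.09)^8
PV = $37,500.00 / 1.9925626
PV = $18,819.99

PV = FV / (1 + r)^t = $18,819.99


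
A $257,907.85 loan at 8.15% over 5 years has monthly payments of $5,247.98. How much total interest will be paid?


Total paid over the life of the loan = PMT × n.
Total paid = $5,247.98 × 60 = $314,878.80
Total interest = total paid − principal = $314,878.80 − $257,907.85 = $56,970.95

Total interest = (PMT × n) - PV = $56,970.95


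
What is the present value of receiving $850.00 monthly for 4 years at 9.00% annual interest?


Present value of an ordinary annuity: PV = PMT × (1 − (1 + r)^(−n)) / r
Monthly rate r = 0.09/12 = 0.0075, n = 48
PV = $850.00 × (1 − (1 + 0.09/12)^(−48)) / (0.09/12)
PV = $850.00 × 40.184782
PV = $34,157.06

PV = PMT × (1-(1+r)^(-n))/r = $34,157.06


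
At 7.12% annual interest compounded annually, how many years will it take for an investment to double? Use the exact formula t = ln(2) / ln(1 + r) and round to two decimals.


Doubling condition: (1 + r)^t = 2
Take ln of both sides: t × ln(1 + r) = ln(2)
t = ln(2) / ln(1 + r)
t = 0.693147 / 0.068780
t = 10.08

t = ln(2) / ln(1 + r) = 10.08 years


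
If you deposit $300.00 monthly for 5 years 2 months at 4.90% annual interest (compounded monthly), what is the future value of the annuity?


Future value of an ordinary annuity: FV = PMT × ((1 + r)^n − 1) / r
Monthly rate r = 0.049/12 ≈ 0.00408333, n = 62
FV = $300.00 × ((1 + 0.049/12)^62 − 1) / (0.049/12)
FV = $300.00 × 70.392031
FV = $21,117.61

FV = PMT × ((1+r)^n - 1)/r = $21,117.61


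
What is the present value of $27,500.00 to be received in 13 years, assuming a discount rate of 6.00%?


Present value formula: PV = FV / (1 + r)^t
PV = $27,500.00 / (1 + 0.06)^13
PV = $27,500.00 / 2.132928
PV = $12,893.07

PV = FV / (1 + r)^t = $12,893.07


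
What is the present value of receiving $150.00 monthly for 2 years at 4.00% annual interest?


Present value of an ordinary annuity: PV = PMT × (1 − (1 + r)^(−n)) / r
Monthly rate r = 0.04/12 ≈ 0.00333333, n = 24
PV = $150.00 × (1 − (1 + 0.04/12)^(−24)) / (0.04/12)
PV = $150.00 × 23.028251
PV = $3,454.24

PV = PMT × (1-(1+r)^(-n))/r = $3,454.24


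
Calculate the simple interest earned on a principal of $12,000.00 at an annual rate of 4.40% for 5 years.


Simple interest formula: I = P × r × t
I = $12,000.00 × 0.044 × 5
I = $2,640.00

I = P × r × t = $2,640.00


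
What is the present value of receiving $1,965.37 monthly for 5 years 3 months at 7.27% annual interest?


Present value of an ordinary annuity: PV = PMT × (1 − (1 + r)^(−n)) / r
Monthly rate r = 0.0727/12 ≈ 0.00605833, n = 63
PV = $1,965.37 × (1 − (1 + 0.0727/12)^(−63)) / (0.0727/12)
PV = $1,965.37 × 52.241512
PV = $102,673.90

PV = PMT × (1-(1+r)^(-n))/r = $102,673.90


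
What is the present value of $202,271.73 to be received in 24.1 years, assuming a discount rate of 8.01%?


Present value formula: PV = FV / (1 + r)^t
PV = $202,271.73 / (1 + 0.0801)^24.1
PV = $202,271.73 / 6.404446
PV = $31,583.02

PV = FV / (1 + r)^t = $31,583.02


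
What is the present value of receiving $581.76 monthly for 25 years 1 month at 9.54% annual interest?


Present value of an ordinary annuity: PV = PMT × (1 − (1 + r)^(−n)) / r
Monthly rate r = 0.0954/12 = 0.00795, n = 301
PV = $581.76 × (1 − (1 + 0.0954/12)^(−301)) / (0.0954/12)
PV = $581.76 × 114.185118
PV = $66,428.33

PV = PMT × (1-(1+r)^(-n))/r = $66,428.33


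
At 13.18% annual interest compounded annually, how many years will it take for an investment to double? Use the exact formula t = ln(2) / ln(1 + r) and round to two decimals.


Doubling condition: (1 + r)^t = 2
Take ln of both sides: t × ln(1 + r) = ln(2)
t = ln(2) / ln(1 + r)
t = 0.693147 / 0.123809
t = 5.60

t = ln(2) / ln(1 + r) = 5.60 years


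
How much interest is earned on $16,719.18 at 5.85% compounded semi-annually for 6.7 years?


Compound interest earned = final amount − principal.
A = P(1 + r/n)^(nt) = $16,719.18 × (1 + 0.0585/2)^(2 × 6.7) = $24,603.38
Interest = A − P = $24,603.38 − $16,719.18 = $7,884.20

Interest = A - P = $7,884.20


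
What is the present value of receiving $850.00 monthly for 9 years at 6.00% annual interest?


Present value of an ordinary annuity: PV = PMT × (1 − (1 + r)^(−n)) / r
Monthly rate r = 0.06/12 = 0.005, n = 108
PV = $850.00 × (1 − (1 + 0.06/12)^(−108)) / (0.06/12)
PV = $850.00 × 83.293424
PV = $70,799.41

PV = PMT × (1-(1+r)^(-n))/r = $70,799.41


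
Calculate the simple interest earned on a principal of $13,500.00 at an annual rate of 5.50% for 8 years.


Simple interest formula: I = P × r × t
I = $13,500.00 × 0.055 × 8
I = $5,940.00

I = P × r × t = $5,940.00


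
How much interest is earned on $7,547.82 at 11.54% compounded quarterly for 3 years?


Compound interest earned = final amount − principal.
A = P(1 + r/n)^(nt) = $7,547.82 × (1 + 0.1154/4)^(4 × 3) = $10,618.09
Interest = A − P = $10,618.09 − $7,547.82 = $3,070.27

Interest = A - P = $3,070.27


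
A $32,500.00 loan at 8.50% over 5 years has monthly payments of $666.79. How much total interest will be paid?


Total paid over the life of the loan = PMT × n.
Total paid = $666.79 × 60 = $40,007.40
Total interest = total paid − principal = $40,007.40 − $32,500.00 = $7,507.40

Total interest = (PMT × n) - PV = $7,507.40


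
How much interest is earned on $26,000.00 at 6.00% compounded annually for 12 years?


Compound interest earned = final amount − principal.
A = P(1 + r/n)^(nt) = $26,000.00 × (1 + 0.06/1)^(1 × 12) = $52,317.11
Interest = A − P = $52,317.11 − $26,000.00 = $26,317.11

Interest = A - P = $26,317.11


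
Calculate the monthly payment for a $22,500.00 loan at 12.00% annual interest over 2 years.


Loan payment formula: PMT = PV × r / (1 − (1 + r)^(−n))
Monthly rate r = 0.12/12 = 0.01, n = 24 months
Denominator: 1 − (1 + 0.12/12)^(−24) = 0.212434
PMT = $22,500.00 × (0.12/12) / 0.212434
PMT = $1,059.15 per month

PMT = PV × r / (1-(1+r)^(-n)) = $1,059.15/month


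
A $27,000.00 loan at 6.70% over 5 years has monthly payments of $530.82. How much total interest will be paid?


Total paid over the life of the loan = PMT × n.
Total paid = $530.82 × 60 = $31,849.20
Total interest = total paid − principal = $31,849.20 − $27,000.00 = $4,849.20

Total interest = (PMT × n) - PV = $4,849.20


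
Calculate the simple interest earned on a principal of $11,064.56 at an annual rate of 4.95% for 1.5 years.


Simple interest formula: I = P × r × t
I = $11,064.56 × 0.0495 × 1.5
I = $821.54

I = P × r × t = $821.54


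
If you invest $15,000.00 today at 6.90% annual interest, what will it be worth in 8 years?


Future value formula: FV = PV × (1 + r)^t
FV = $15,000.00 × (1 + 0.069)^8
FV = $15,000.00 × 1.705382
FV = $25,580.73

FV = PV × (1 + r)^t = $25,580.73


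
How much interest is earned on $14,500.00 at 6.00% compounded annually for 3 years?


Compound interest earned = final amount − principal.
A = P(1 + r/n)^(nt) = $14,500.00 × (1 + 0.06/1)^(1 × 3) = $17,269.73
Interest = A − P = $17,269.73 − $14,500.00 = $2,769.73

Interest = A - P = $2,769.73


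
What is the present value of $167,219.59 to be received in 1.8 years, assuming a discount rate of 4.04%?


Present value formula: PV = FV / (1 + r)^t
PV = $167,219.59 / (1 + 0.0404)^1.8
PV = $167,219.59 / 1.073892
PV = $155,713.60

PV = FV / (1 + r)^t = $155,713.60


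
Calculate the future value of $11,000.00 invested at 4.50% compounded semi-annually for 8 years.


Compound interest formula: A = P(1 + r/n)^(nt)
A = $11,000.00 × (1 + 0.045/2)^(2 × 8)
Growth factor: (1 + 0.045/2)^16 = 1.4276215
A = $11,000.00 × 1.4276215
A = $15,703.84

A = P(1 + r/n)^(nt) = $15,703.84


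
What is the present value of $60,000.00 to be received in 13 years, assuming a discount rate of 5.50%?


Present value formula: PV = FV / (1 + r)^t
PV = $60,000.00 / (1 + 0.055)^13
PV = $60,000.00 / 2.005774
PV = $29,913.64

PV = FV / (1 + r)^t = $29,913.64


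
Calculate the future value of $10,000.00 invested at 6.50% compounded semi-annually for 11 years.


Compound interest formula: A = P(1 + r/n)^(nt)
A = $10,000.00 × (1 + 0.065/2)^(2 × 11)
Growth factor: (1 + 0.065/2)^22 = 2.021070
A = $10,000.00 × 2.021070
A = $20,210.70

A = P(1 + r/n)^(nt) = $20,210.70


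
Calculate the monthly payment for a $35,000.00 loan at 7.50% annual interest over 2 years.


Loan payment formula: PMT = PV × r / (1 − (1 + r)^(−n))
Monthly rate r = 0.075/12 = 0.00625, n = 24 months
Denominator: 1 − (1 + 0.075/12)^(−24) = 0.138890
PMT = $35,000.00 × (0.075/12) / 0.138890
PMT = $1,574.99 per month

PMT = PV × r / (1-(1+r)^(-n)) = $1,574.99/month


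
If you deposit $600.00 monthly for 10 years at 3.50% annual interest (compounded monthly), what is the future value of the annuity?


Future value of an ordinary annuity: FV = PMT × ((1 + r)^n − 1) / r
Monthly rate r = 0.035/12 ≈ 0.00291667, n = 120
FV = $600.00 × ((1 + 0.035/12)^120 − 1) / (0.035/12)
FV = $600.00 × 143.432510
FV = $86,059.51

FV = PMT × ((1+r)^n - 1)/r = $86,059.51


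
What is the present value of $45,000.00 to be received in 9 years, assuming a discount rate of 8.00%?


Present value formula: PV = FV / (1 + r)^t
PV = $45,000.00 / (1 + 0.08)^9
PV = $45,000.00 / 1.999005
PV = $22,511.20

PV = FV / (1 + r)^t = $22,511.20


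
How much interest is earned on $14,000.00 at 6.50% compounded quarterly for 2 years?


Compound interest earned = final amount − principal.
A = P(1 + r/n)^(nt) = $14,000.00 × (1 + 0.065/4)^(4 × 2) = $15,926.95
Interest = A − P = $15,926.95 − $14,000.00 = $1,926.95

Interest = A - P = $1,926.95


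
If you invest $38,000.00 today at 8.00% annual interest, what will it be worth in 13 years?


Future value formula: FV = PV × (1 + r)^t
FV = $38,000.00 × (1 + 0.08)^13
FV = $38,000.00 × 2.7196237
FV = $103,345.70

FV = PV × (1 + r)^t = $103,345.70


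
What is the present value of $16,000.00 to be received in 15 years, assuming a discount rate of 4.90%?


Present value formula: PV = FV / (1 + r)^t
PV = $16,000.00 / (1 + 0.049)^15
PV = $16,000.00 / 2.049426
PV = $7,807.06

PV = FV / (1 + r)^t = $7,807.06


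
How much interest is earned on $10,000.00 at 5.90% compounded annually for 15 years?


Compound interest earned = final amount − principal.
A = P(1 + r/n)^(nt) = $10,000.00 × (1 + 0.059/1)^(1 × 15) = $23,628.68
Interest = A − P = $23,628.68 − $10,000.00 = $13,628.68

Interest = A - P = $13,628.68


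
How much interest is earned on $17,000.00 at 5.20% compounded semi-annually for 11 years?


Compound interest earned = final amount − principal.
A = P(1 + r/n)^(nt) = $17,000.00 × (1 + 0.052/2)^(2 × 11) = $29,901.35
Interest = A − P = $29,901.35 − $17,000.00 = $12,901.35

Interest = A - P = $12,901.35


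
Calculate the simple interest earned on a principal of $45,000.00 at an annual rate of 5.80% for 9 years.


Simple interest formula: I = P × r × t
I = $45,000.00 × 0.058 × 9
I = $23,490.00

I = P × r × t = $23,490.00


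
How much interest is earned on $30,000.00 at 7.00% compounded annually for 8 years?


Compound interest earned = final amount − principal.
A = P(1 + r/n)^(nt) = $30,000.00 × (1 + 0.07/1)^(1 × 8) = $51,545.59
Interest = A − P = $51,545.59 − $30,000.00 = $21,545.59

Interest = A - P = $21,545.59


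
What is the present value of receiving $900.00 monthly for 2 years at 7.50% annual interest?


Present value of an ordinary annuity: PV = PMT × (1 − (1 + r)^(−n)) / r
Monthly rate r = 0.075/12 = 0.00625, n = 24
PV = $900.00 × (1 − (1 + 0.075/12)^(−24)) / (0.075/12)
PV = $900.00 × 22.222423
PV = $20,000.18

PV = PMT × (1-(1+r)^(-n))/r = $20,000.18


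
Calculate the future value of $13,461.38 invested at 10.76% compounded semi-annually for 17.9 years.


Compound interest formula: A = P(1 + r/n)^(nt)
A = $13,461.38 × (1 + 0.1076/2)^(2 × 17.9)
Growth factor: (1 + 0.1076/2)^35.8 = 6.527447
A = $13,461.38 × 6.527447
A = $87,868.44

A = P(1 + r/n)^(nt) = $87,868.44


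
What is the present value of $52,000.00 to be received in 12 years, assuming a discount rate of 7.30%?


Present value formula: PV = FV / (1 + r)^t
PV = $52,000.00 / (1 + 0.073)^12
PV = $52,000.00 / 2.329146
PV = $22,325.78

PV = FV / (1 + r)^t = $22,325.78


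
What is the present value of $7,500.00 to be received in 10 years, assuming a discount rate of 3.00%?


Present value formula: PV = FV / (1 + r)^t
PV = $7,500.00 / (1 + 0.03)^10
PV = $7,500.00 / 1.3439164
PV = $5,580.70

PV = FV / (1 + r)^t = $5,580.70


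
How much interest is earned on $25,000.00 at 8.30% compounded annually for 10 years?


Compound interest earned = final amount − principal.
A = P(1 + r/n)^(nt) = $25,000.00 × (1 + 0.083/1)^(1 × 10) = $55,491.26
Interest = A − P = $55,491.26 − $25,000.00 = $30,491.26

Interest = A - P = $30,491.26


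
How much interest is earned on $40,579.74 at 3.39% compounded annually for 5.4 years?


Compound interest earned = final amount − principal.
A = P(1 + r/n)^(nt) = $40,579.74 × (1 + 0.0339/1)^(1 × 5.4) = $48,584.01
Interest = A − P = $48,584.01 − $40,579.74 = $8,004.27

Interest = A - P = $8,004.27


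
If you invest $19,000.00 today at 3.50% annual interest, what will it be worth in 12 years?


Future value formula: FV = PV × (1 + r)^t
FV = $19,000.00 × (1 + 0.035)^12
FV = $19,000.00 × 1.51106866
FV = $28,710.30

FV = PV × (1 + r)^t = $28,710.30


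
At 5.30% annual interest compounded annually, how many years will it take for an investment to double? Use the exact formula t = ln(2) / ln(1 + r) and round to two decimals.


Doubling condition: (1 + r)^t = 2
Take ln of both sides: t × ln(1 + r) = ln(2)
t = ln(2) / ln(1 + r)
t = 0.693147 / 0.051643
t = 13.42

t = ln(2) / ln(1 + r) = 13.42 years


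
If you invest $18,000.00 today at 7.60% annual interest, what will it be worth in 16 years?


Future value formula: FV = PV × (1 + r)^t
FV = $18,000.00 × (1 + 0.076)^16
FV = $18,000.00 × 3.2284669
FV = $58,112.40

FV = PV × (1 + r)^t = $58,112.40


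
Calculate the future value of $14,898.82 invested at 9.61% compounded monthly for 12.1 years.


Compound interest formula: A = P(1 + r/n)^(nt)
A = $14,898.82 × (1 + 0.0961/12)^(12 × 12.1)
Growth factor: (1 + 0.0961/12)^145.2 = 3.1841285
A = $14,898.82 × 3.1841285
A = $47,439.76

A = P(1 + r/n)^(nt) = $47,439.76


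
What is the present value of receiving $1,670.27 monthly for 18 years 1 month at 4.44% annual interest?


Present value of an ordinary annuity: PV = PMT × (1 − (1 + r)^(−n)) / r
Monthly rate r = 0.0444/12 = 0.0037, n = 217
PV = $1,670.27 × (1 − (1 + 0.0444/12)^(−217)) / (0.0444/12)
PV = $1,670.27 × 149.002125
PV = $248,873.78

PV = PMT × (1-(1+r)^(-n))/r = $248,873.78


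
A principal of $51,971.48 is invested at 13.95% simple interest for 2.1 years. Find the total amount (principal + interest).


Total amount formula: A = P(1 + rt) = P + P·r·t
Interest: I = P × r × t = $51,971.48 × 0.1395 × 2.1 = $15,225.05
A = P + I = $51,971.48 + $15,225.05 = $67,196.53

A = P + I = P(1 + rt) = $67,196.53


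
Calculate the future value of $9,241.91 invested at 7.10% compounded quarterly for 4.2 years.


Compound interest formula: A = P(1 + r/n)^(nt)
A = $9,241.91 × (1 + 0.071/4)^(4 × 4.2)
Growth factor: (1 + 0.071/4)^16.8 = 1.3439115
A = $9,241.91 × 1.3439115
A = $12,420.31

A = P(1 + r/n)^(nt) = $12,420.31


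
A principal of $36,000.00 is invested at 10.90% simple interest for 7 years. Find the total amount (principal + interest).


Total amount formula: A = P(1 + rt) = P + P·r·t
Interest: I = P × r × t = $36,000.00 × 0.109 × 7 = $27,468.00
A = P + I = $36,000.00 + $27,468.00 = $63,468.00

A = P + I = P(1 + rt) = $63,468.00


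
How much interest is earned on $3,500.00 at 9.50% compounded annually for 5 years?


Compound interest earned = final amount − principal.
A = P(1 + r/n)^(nt) = $3,500.00 × (1 + 0.095/1)^(1 × 5) = $5,509.84
Interest = A − P = $5,509.84 − $3,500.00 = $2,009.84

Interest = A - P = $2,009.84


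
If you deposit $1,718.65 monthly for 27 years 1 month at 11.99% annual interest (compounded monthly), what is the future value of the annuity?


Future value of an ordinary annuity: FV = PMT × ((1 + r)^n − 1) / r
Monthly rate r = 0.1199/12 ≈ 0.00999167, n = 325
FV = $1,718.65 × ((1 + 0.1199/12)^325 − 1) / (0.1199/12)
FV = $1,718.65 × 2432.967802
FV = $4,181,420.11

FV = PMT × ((1+r)^n - 1)/r = $4,181,420.11


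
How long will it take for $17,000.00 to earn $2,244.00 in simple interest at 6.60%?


Rearrange the simple interest formula for t:
I = P × r × t  ⇒  t = I / (P × r)
t = $2,244.00 / ($17,000.00 × 0.066)
t = 2

t = I/(P×r) = 2 years


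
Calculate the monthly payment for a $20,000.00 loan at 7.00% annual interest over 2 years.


Loan payment formula: PMT = PV × r / (1 − (1 + r)^(−n))
Monthly rate r = 0.07/12 ≈ 0.00583333, n = 24 months
Denominator: 1 − (1 + 0.07/12)^(−24) = 0.130288
PMT = $20,000.00 × (0.07/12) / 0.130288
PMT = $895.45 per month

PMT = PV × r / (1-(1+r)^(-n)) = $895.45/month


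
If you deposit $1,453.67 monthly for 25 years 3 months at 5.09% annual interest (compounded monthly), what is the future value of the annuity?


Future value of an ordinary annuity: FV = PMT × ((1 + r)^n − 1) / r
Monthly rate r = 0.0509/12 ≈ 0.00424167, n = 303
FV = $1,453.67 × ((1 + 0.0509/12)^303 − 1) / (0.0509/12)
FV = $1,453.67 × 614.302769
FV = $892,993.51

FV = PMT × ((1+r)^n - 1)/r = $892,993.51


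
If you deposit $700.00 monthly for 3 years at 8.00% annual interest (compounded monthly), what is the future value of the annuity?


Future value of an ordinary annuity: FV = PMT × ((1 + r)^n − 1) / r
Monthly rate r = 0.08/12 ≈ 0.00666667, n = 36
FV = $700.00 × ((1 + 0.08/12)^36 − 1) / (0.08/12)
FV = $700.00 × 40.535558
FV = $28,374.89

FV = PMT × ((1+r)^n - 1)/r = $28,374.89


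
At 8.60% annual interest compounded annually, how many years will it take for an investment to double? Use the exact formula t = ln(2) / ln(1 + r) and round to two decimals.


Doubling condition: (1 + r)^t = 2
Take ln of both sides: t × ln(1 + r) = ln(2)
t = ln(2) / ln(1 + r)
t = 0.693147 / 0.082501
t = 8.40

t = ln(2) / ln(1 + r) = 8.40 years


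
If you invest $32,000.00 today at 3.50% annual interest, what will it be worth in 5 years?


Future value formula: FV = PV × (1 + r)^t
FV = $32,000.00 × (1 + 0.035)^5
FV = $32,000.00 × 1.1876863
FV = $38,005.96

FV = PV × (1 + r)^t = $38,005.96


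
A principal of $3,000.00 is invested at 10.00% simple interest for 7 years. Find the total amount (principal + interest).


Total amount formula: A = P(1 + rt) = P + P·r·t
Interest: I = P × r × t = $3,000.00 × 0.1 × 7 = $2,100.00
A = P + I = $3,000.00 + $2,100.00 = $5,100.00

A = P + I = P(1 + rt) = $5,100.00


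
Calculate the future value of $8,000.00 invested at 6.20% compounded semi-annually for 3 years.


Compound interest formula: A = P(1 + r/n)^(nt)
A = $8,000.00 × (1 + 0.062/2)^(2 × 3)
Growth factor: (1 + 0.062/2)^6 = 1.201025
A = $8,000.00 × 1.201025
A = $9,608.20

A = P(1 + r/n)^(nt) = $9,608.20


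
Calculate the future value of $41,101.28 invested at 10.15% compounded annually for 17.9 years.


Compound interest formula: A = P(1 + r/n)^(nt)
A = $41,101.28 × (1 + 0.1015/1)^(1 × 17.9)
Growth factor: (1 + 0.1015/1)^17.9 = 5.6431628
A = $41,101.28 × 5.6431628
A = $231,941.21

A = P(1 + r/n)^(nt) = $231,941.21


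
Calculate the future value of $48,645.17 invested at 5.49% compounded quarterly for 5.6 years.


Compound interest formula: A = P(1 + r/n)^(nt)
A = $48,645.17 × (1 + 0.0549/4)^(4 × 5.6)
Growth factor: (1 + 0.0549/4)^22.4 = 1.357099
A = $48,645.17 × 1.357099
A = $66,016.31

A = P(1 + r/n)^(nt) = $66,016.31


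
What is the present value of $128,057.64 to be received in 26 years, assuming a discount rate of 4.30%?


Present value formula: PV = FV / (1 + r)^t
PV = $128,057.64 / (1 + 0.043)^26
PV = $128,057.64 / 2.988079
PV = $42,856.18

PV = FV / (1 + r)^t = $42,856.18


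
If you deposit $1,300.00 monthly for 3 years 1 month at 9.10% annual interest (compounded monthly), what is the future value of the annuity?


Future value of an ordinary annuity: FV = PMT × ((1 + r)^n − 1) / r
Monthly rate r = 0.091/12 ≈ 0.00758333, n = 37
FV = $1,300.00 × ((1 + 0.091/12)^37 − 1) / (0.091/12)
FV = $1,300.00 × 42.527633
FV = $55,285.92

FV = PMT × ((1+r)^n - 1)/r = $55,285.92


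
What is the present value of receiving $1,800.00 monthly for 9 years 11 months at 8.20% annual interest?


Present value of an ordinary annuity: PV = PMT × (1 − (1 + r)^(−n)) / r
Monthly rate r = 0.082/12 ≈ 0.00683333, n = 119
PV = $1,800.00 × (1 − (1 + 0.082/12)^(−119)) / (0.082/12)
PV = $1,800.00 × 81.266379
PV = $146,279.48

PV = PMT × (1-(1+r)^(-n))/r = $146,279.48


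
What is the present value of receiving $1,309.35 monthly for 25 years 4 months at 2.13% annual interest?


Present value of an ordinary annuity: PV = PMT × (1 − (1 + r)^(−n)) / r
Monthly rate r = 0.0213/12 = 0.001775, n = 304
PV = $1,309.35 × (1 − (1 + 0.0213/12)^(−304)) / (0.0213/12)
PV = $1,309.35 × 234.782917
PV = $307,413.01

PV = PMT × (1-(1+r)^(-n))/r = $307,413.01


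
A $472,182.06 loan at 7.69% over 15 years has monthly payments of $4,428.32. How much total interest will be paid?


Total paid over the life of the loan = PMT × n.
Total paid = $4,428.32 × 180 = $797,097.60
Total interest = total paid − principal = $797,097.60 − $472,182.06 = $324,915.54

Total interest = (PMT × n) - PV = $324,915.54


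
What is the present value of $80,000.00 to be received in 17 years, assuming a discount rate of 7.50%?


Present value formula: PV = FV / (1 + r)^t
PV = $80,000.00 / (1 + 0.075)^17
PV = $80,000.00 / 3.419353
PV = $23,396.24

PV = FV / (1 + r)^t = $23,396.24


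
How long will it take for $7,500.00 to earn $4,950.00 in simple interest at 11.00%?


Rearrange the simple interest formula for t:
I = P × r × t  ⇒  t = I / (P × r)
t = $4,950.00 / ($7,500.00 × 0.11)
t = 6

t = I/(P×r) = 6 years


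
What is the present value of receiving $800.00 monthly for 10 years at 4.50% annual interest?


Present value of an ordinary annuity: PV = PMT × (1 − (1 + r)^(−n)) / r
Monthly rate r = 0.045/12 = 0.00375, n = 120
PV = $800.00 × (1 − (1 + 0.045/12)^(−120)) / (0.045/12)
PV = $800.00 × 96.489324
PV = $77,191.46

PV = PMT × (1-(1+r)^(-n))/r = $77,191.46


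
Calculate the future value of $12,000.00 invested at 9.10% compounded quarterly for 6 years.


Compound interest formula: A = P(1 + r/n)^(nt)
A = $12,000.00 × (1 + 0.091/4)^(4 × 6)
Growth factor: (1 + 0.091/4)^24 = 1.715804
A = $12,000.00 × 1.715804
A = $20,589.65

A = P(1 + r/n)^(nt) = $20,589.65


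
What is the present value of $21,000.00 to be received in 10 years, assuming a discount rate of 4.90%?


Present value formula: PV = FV / (1 + r)^t
PV = $21,000.00 / (1 + 0.049)^10
PV = $21,000.00 / 1.6134477
PV = $13,015.61

PV = FV / (1 + r)^t = $13,015.61


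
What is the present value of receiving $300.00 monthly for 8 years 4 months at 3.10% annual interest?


Present value of an ordinary annuity: PV = PMT × (1 − (1 + r)^(−n)) / r
Monthly rate r = 0.031/12 ≈ 0.00258333, n = 100
PV = $300.00 × (1 − (1 + 0.031/12)^(−100)) / (0.031/12)
PV = $300.00 × 88.027720
PV = $26,408.32

PV = PMT × (1-(1+r)^(-n))/r = $26,408.32
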